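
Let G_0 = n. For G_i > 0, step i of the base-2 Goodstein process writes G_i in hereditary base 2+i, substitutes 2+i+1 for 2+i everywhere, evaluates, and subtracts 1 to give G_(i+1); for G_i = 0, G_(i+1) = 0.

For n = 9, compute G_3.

base 2: 9 = 2^(2 + 1) + 1; at 3: 3^(3 + 1) + 1 = 82; next = 81
base 3: 81 = 3^(3 + 1); at 4: 4^(4 + 1) = 1024; next = 1023
base 4: 1023 = 3·4^4 + 3·4^3 + 3·4^2 + 3·4 + 3; at 5: 3·5^5 + 3·5^3 + 3·5^2 + 3·5 + 3 = 9843; next = 9842
base 5: 9842 = 3·5^5 + 3·5^3 + 3·5^2 + 3·5 + 2; at 6: 3·6^6 + 3·6^3 + 3·6^2 + 3·6 + 2 = 140744; next = 140743

9842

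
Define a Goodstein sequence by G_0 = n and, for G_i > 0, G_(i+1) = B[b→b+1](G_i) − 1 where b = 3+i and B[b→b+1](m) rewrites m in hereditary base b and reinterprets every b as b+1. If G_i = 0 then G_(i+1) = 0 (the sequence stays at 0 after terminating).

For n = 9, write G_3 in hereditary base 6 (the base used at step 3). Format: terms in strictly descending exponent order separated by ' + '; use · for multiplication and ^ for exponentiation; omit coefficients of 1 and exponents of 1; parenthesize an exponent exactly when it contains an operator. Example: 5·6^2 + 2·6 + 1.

3·6 + 1

(0) 9|_3 = 3^2 ↦ 4^2|_4 = 16 ⇒ 15
(1) 15|_4 = 3·4 + 3 ↦ 3·5 + 3|_5 = 18 ⇒ 17
(2) 17|_5 = 3·5 + 2 ↦ 3·6 + 2|_6 = 20 ⇒ 19
(3) 19|_6 = 3·6 + 1 ↦ 3·7 + 1|_7 = 22 ⇒ 21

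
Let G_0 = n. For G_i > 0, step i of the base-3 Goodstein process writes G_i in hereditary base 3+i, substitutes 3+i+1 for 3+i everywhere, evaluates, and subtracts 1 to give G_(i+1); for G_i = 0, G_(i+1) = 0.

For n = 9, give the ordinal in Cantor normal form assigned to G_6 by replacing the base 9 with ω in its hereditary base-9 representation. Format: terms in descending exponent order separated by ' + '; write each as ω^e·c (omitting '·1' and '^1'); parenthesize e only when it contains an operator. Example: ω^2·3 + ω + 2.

(0) 9|_3 = 3^2 ↦ 4^2|_4 = 16 ⇒ 15
(1) 15|_4 = 3·4 + 3 ↦ 3·5 + 3|_5 = 18 ⇒ 17
(2) 17|_5 = 3·5 + 2 ↦ 3·6 + 2|_6 = 20 ⇒ 19
(3) 19|_6 = 3·6 + 1 ↦ 3·7 + 1|_7 = 22 ⇒ 21
(4) 21|_7 = 3·7 ↦ 3·8|_8 = 24 ⇒ 23
(5) 23|_8 = 2·8 + 7 ↦ 2·9 + 7|_9 = 25 ⇒ 24

ω·2 + 6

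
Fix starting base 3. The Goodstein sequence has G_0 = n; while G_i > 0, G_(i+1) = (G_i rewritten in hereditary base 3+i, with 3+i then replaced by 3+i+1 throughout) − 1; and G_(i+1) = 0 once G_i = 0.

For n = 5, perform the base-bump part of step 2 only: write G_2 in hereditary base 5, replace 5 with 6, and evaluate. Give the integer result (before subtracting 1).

step 0: 5 = 3 + 2; sub 4 for 3: 4 + 2; = 6; G_1 = 6−1 = 5
step 1: 5 = 4 + 1; sub 5 for 4: 5 + 1; = 6; G_2 = 6−1 = 5
step 2: 5 = 5; sub 6 for 5: 6; = 6; G_3 = 6−1 = 5

6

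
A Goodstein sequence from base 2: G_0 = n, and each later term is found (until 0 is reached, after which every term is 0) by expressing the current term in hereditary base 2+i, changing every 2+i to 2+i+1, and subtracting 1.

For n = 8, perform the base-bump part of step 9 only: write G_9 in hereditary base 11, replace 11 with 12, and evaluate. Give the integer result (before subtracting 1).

G_0 = 8. HB_2(8) = 2^(2 + 1). Bump = 81. G_1 = 80.
G_1 = 80. HB_3(80) = 2·3^3 + 2·3^2 + 2·3 + 2. Bump = 554. G_2 = 553.
G_2 = 553. HB_4(553) = 2·4^4 + 2·4^2 + 2·4 + 1. Bump = 6311. G_3 = 6310.
G_3 = 6310. HB_5(6310) = 2·5^5 + 2·5^2 + 2·5. Bump = 93396. G_4 = 93395.
G_4 = 93395. HB_6(93395) = 2·6^6 + 2·6^2 + 6 + 5. Bump = 1647196. G_5 = 1647195.
G_5 = 1647195. HB_7(1647195) = 2·7^7 + 2·7^2 + 7 + 4. Bump = 33554572. G_6 = 33554571.
G_6 = 33554571. HB_8(33554571) = 2·8^8 + 2·8^2 + 8 + 3. Bump = 774841152. G_7 = 774841151.
G_7 = 774841151. HB_9(774841151) = 2·9^9 + 2·9^2 + 9 + 2. Bump = 20000000212. G_8 = 20000000211.
G_8 = 20000000211. HB_10(20000000211) = 2·10^10 + 2·10^2 + 10 + 1. Bump = 570623341476. G_9 = 570623341475.

17832200896812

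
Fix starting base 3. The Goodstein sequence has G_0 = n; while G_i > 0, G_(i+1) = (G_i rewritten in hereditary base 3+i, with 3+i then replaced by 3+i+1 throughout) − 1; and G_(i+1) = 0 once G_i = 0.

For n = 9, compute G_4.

21

base 3: 9 = 3^2; at 4: 4^2 = 16; next = 15
base 4: 15 = 3·4 + 3; at 5: 3·5 + 3 = 18; next = 17
base 5: 17 = 3·5 + 2; at 6: 3·6 + 2 = 20; next = 19
base 6: 19 = 3·6 + 1; at 7: 3·7 + 1 = 22; next = 21
base 7: 21 = 3·7; at 8: 3·8 = 24; next = 23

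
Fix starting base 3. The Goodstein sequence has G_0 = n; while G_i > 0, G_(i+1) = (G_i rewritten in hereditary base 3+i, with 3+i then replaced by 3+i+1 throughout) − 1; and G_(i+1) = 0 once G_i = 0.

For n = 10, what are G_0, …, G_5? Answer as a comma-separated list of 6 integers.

10, 16, 24, 27, 30, 33

(0) 10|_3 = 3^2 + 1 ↦ 4^2 + 1|_4 = 17 ⇒ 16
(1) 16|_4 = 4^2 ↦ 5^2|_5 = 25 ⇒ 24
(2) 24|_5 = 4·5 + 4 ↦ 4·6 + 4|_6 = 28 ⇒ 27
(3) 27|_6 = 4·6 + 3 ↦ 4·7 + 3|_7 = 31 ⇒ 30
(4) 30|_7 = 4·7 + 2 ↦ 4·8 + 2|_8 = 34 ⇒ 33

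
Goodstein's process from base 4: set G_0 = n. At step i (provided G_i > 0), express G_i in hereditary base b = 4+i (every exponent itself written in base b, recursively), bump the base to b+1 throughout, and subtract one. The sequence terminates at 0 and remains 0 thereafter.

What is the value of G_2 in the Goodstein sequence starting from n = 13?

17

base 4: 13 = 3·4 + 1; at 5: 3·5 + 1 = 16; next = 15
base 5: 15 = 3·5; at 6: 3·6 = 18; next = 17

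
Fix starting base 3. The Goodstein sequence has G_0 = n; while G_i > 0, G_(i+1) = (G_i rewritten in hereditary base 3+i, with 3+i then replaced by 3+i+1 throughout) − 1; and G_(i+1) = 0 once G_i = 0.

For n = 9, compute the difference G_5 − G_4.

G_0=9  [base 3] 3^2  →[3↦4]→  4^2 = 16  −1 ⇒ G_1=15
G_1=15  [base 4] 3·4 + 3  →[4↦5]→  3·5 + 3 = 18  −1 ⇒ G_2=17
G_2=17  [base 5] 3·5 + 2  →[5↦6]→  3·6 + 2 = 20  −1 ⇒ G_3=19
G_3=19  [base 6] 3·6 + 1  →[6↦7]→  3·7 + 1 = 22  −1 ⇒ G_4=21
G_4=21  [base 7] 3·7  →[7↦8]→  3·8 = 24  −1 ⇒ G_5=23

2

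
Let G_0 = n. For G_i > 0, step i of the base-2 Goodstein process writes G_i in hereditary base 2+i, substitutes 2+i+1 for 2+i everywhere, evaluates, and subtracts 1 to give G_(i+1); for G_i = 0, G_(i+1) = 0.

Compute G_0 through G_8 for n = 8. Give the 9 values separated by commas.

step 0: 8 = 2^(2 + 1); sub 3 for 2: 3^(3 + 1); = 81; G_1 = 81−1 = 80
step 1: 80 = 2·3^3 + 2·3^2 + 2·3 + 2; sub 4 for 3: 2·4^4 + 2·4^2 + 2·4 + 2; = 554; G_2 = 554−1 = 553
step 2: 553 = 2·4^4 + 2·4^2 + 2·4 + 1; sub 5 for 4: 2·5^5 + 2·5^2 + 2·5 + 1; = 6311; G_3 = 6311−1 = 6310
step 3: 6310 = 2·5^5 + 2·5^2 + 2·5; sub 6 for 5: 2·6^6 + 2·6^2 + 2·6; = 93396; G_4 = 93396−1 = 93395
step 4: 93395 = 2·6^6 + 2·6^2 + 6 + 5; sub 7 for 6: 2·7^7 + 2·7^2 + 7 + 5; = 1647196; G_5 = 1647196−1 = 1647195
step 5: 1647195 = 2·7^7 + 2·7^2 + 7 + 4; sub 8 for 7: 2·8^8 + 2·8^2 + 8 + 4; = 33554572; G_6 = 33554572−1 = 33554571
step 6: 33554571 = 2·8^8 + 2·8^2 + 8 + 3; sub 9 for 8: 2·9^9 + 2·9^2 + 9 + 3; = 774841152; G_7 = 774841152−1 = 774841151
step 7: 774841151 = 2·9^9 + 2·9^2 + 9 + 2; sub 10 for 9: 2·10^10 + 2·10^2 + 10 + 2; = 20000000212; G_8 = 20000000212−1 = 20000000211

8, 80, 553, 6310, 93395, 1647195, 33554571, 774841151, 20000000211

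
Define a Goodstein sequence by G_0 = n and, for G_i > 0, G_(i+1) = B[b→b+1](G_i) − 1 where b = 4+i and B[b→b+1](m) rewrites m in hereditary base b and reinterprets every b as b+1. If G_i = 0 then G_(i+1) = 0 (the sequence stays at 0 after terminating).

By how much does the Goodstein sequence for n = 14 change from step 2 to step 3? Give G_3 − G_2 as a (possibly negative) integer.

14 —HB4→ 3·4 + 2 —bump→ 3·5 + 2 = 17 —(−1)→ 16
16 —HB5→ 3·5 + 1 —bump→ 3·6 + 1 = 19 —(−1)→ 18
18 —HB6→ 3·6 —bump→ 3·7 = 21 —(−1)→ 20

2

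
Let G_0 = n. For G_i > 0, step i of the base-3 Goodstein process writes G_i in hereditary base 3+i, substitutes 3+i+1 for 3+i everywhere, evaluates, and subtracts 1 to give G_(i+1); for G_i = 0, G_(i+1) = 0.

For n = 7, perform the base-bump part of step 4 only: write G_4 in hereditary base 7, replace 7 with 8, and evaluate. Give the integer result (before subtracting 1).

10

G_0 = 7. HB_3(7) = 2·3 + 1. Bump = 9. G_1 = 8.
G_1 = 8. HB_4(8) = 2·4. Bump = 10. G_2 = 9.
G_2 = 9. HB_5(9) = 5 + 4. Bump = 10. G_3 = 9.
G_3 = 9. HB_6(9) = 6 + 3. Bump = 10. G_4 = 9.
G_4 = 9. HB_7(9) = 7 + 2. Bump = 10. G_5 = 9.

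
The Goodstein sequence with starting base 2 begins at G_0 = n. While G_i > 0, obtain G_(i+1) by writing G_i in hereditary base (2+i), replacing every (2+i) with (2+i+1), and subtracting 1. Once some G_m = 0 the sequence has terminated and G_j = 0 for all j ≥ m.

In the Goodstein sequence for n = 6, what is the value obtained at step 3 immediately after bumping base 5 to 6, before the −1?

[0] 6 ≡ 2^2 + 2 (base 2). Lift 3: 30. −1: 29.
[1] 29 ≡ 3^3 + 2 (base 3). Lift 4: 258. −1: 257.
[2] 257 ≡ 4^4 + 1 (base 4). Lift 5: 3126. −1: 3125.

46656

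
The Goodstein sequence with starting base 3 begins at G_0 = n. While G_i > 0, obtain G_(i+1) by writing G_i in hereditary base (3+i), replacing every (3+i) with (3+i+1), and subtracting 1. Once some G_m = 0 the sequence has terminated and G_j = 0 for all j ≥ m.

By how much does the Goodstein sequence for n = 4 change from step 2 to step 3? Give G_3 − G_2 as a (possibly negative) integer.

base 3: 4 = 3 + 1; at 4: 4 + 1 = 5; next = 4
base 4: 4 = 4; at 5: 5 = 5; next = 4
base 5: 4 = 4; at 6: 4 = 4; next = 3

-1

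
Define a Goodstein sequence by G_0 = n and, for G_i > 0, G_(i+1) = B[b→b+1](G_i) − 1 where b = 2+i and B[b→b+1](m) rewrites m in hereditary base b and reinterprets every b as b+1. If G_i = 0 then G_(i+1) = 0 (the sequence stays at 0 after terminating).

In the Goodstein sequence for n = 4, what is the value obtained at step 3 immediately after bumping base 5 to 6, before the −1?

step 0: 4 = 2^2; sub 3 for 2: 3^3; = 27; G_1 = 27−1 = 26
step 1: 26 = 2·3^2 + 2·3 + 2; sub 4 for 3: 2·4^2 + 2·4 + 2; = 42; G_2 = 42−1 = 41
step 2: 41 = 2·4^2 + 2·4 + 1; sub 5 for 4: 2·5^2 + 2·5 + 1; = 61; G_3 = 61−1 = 60

84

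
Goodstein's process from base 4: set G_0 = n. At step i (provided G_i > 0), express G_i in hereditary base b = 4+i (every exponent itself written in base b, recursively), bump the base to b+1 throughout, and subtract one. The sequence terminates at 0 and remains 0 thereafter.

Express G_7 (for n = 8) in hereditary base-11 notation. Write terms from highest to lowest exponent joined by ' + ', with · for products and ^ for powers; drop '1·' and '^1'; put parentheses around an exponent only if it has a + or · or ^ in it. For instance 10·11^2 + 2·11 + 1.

8

step 0: 8 = 2·4; sub 5 for 4: 2·5; = 10; G_1 = 10−1 = 9
step 1: 9 = 5 + 4; sub 6 for 5: 6 + 4; = 10; G_2 = 10−1 = 9
step 2: 9 = 6 + 3; sub 7 for 6: 7 + 3; = 10; G_3 = 10−1 = 9
step 3: 9 = 7 + 2; sub 8 for 7: 8 + 2; = 10; G_4 = 10−1 = 9
step 4: 9 = 8 + 1; sub 9 for 8: 9 + 1; = 10; G_5 = 10−1 = 9
step 5: 9 = 9; sub 10 for 9: 10; = 10; G_6 = 10−1 = 9
step 6: 9 = 9; sub 11 for 10: 9; = 9; G_7 = 9−1 = 8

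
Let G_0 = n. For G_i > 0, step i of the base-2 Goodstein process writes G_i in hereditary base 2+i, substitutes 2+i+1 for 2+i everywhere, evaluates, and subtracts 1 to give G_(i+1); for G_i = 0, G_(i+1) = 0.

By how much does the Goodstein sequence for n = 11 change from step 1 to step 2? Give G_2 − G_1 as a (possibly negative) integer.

(0) 11|_2 = 2^(2 + 1) + 2 + 1 ↦ 3^(3 + 1) + 3 + 1|_3 = 85 ⇒ 84
(1) 84|_3 = 3^(3 + 1) + 3 ↦ 4^(4 + 1) + 4|_4 = 1028 ⇒ 1027

943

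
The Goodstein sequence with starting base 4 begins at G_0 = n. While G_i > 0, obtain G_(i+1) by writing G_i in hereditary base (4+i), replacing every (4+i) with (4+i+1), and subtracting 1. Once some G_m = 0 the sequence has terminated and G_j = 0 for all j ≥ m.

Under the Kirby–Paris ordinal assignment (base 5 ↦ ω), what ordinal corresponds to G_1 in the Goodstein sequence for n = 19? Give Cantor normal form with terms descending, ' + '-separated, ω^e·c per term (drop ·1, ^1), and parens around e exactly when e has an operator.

ω^2 + 2

G_0 = 19. HB_4(19) = 4^2 + 3. Bump = 28. G_1 = 27.
G_1 = 27. HB_5(27) = 5^2 + 2. Bump = 38. G_2 = 37.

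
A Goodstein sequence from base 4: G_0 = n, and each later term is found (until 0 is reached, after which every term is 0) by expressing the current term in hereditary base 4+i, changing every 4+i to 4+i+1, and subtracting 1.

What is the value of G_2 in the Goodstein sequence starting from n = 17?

35

17 —HB4→ 4^2 + 1 —bump→ 5^2 + 1 = 26 —(−1)→ 25
25 —HB5→ 5^2 —bump→ 6^2 = 36 —(−1)→ 35
35 —HB6→ 5·6 + 5 —bump→ 5·7 + 5 = 40 —(−1)→ 39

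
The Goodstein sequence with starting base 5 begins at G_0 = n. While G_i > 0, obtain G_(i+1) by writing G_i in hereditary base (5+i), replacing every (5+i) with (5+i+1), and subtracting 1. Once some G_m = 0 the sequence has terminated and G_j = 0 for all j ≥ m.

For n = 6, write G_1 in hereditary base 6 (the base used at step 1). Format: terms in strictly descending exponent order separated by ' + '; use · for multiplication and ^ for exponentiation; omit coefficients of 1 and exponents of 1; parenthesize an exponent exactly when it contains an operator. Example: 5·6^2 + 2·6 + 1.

6

i=0: 6 = 5 + 1 (b=5); 5→6: 6 + 1 = 7; 7−1 = 6
i=1: 6 = 6 (b=6); 6→7: 7 = 7; 7−1 = 6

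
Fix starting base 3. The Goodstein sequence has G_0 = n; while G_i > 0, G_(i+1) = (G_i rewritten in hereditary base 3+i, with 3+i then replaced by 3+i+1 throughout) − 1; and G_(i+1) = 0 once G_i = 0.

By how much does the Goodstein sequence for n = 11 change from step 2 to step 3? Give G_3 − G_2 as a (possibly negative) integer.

10

step 0: 11 = 3^2 + 2; sub 4 for 3: 4^2 + 2; = 18; G_1 = 18−1 = 17
step 1: 17 = 4^2 + 1; sub 5 for 4: 5^2 + 1; = 26; G_2 = 26−1 = 25
step 2: 25 = 5^2; sub 6 for 5: 6^2; = 36; G_3 = 36−1 = 35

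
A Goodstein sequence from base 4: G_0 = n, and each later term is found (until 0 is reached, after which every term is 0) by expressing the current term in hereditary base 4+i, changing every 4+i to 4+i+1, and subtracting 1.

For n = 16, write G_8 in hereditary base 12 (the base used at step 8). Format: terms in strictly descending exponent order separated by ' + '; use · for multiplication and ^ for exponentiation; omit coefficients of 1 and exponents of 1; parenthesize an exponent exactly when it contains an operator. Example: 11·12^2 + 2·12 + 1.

(0) 16|_4 = 4^2 ↦ 5^2|_5 = 25 ⇒ 24
(1) 24|_5 = 4·5 + 4 ↦ 4·6 + 4|_6 = 28 ⇒ 27
(2) 27|_6 = 4·6 + 3 ↦ 4·7 + 3|_7 = 31 ⇒ 30
(3) 30|_7 = 4·7 + 2 ↦ 4·8 + 2|_8 = 34 ⇒ 33
(4) 33|_8 = 4·8 + 1 ↦ 4·9 + 1|_9 = 37 ⇒ 36
(5) 36|_9 = 4·9 ↦ 4·10|_10 = 40 ⇒ 39
(6) 39|_10 = 3·10 + 9 ↦ 3·11 + 9|_11 = 42 ⇒ 41
(7) 41|_11 = 3·11 + 8 ↦ 3·12 + 8|_12 = 44 ⇒ 43
(8) 43|_12 = 3·12 + 7 ↦ 3·13 + 7|_13 = 46 ⇒ 45

3·12 + 7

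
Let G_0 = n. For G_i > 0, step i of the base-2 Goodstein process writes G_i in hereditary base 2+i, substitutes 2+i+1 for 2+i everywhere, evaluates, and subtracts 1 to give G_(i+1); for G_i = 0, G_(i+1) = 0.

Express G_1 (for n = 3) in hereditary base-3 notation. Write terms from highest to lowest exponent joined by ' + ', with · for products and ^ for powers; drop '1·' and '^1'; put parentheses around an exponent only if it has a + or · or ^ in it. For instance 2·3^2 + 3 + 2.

3

base 2: 3 = 2 + 1; at 3: 3 + 1 = 4; next = 3
base 3: 3 = 3; at 4: 4 = 4; next = 3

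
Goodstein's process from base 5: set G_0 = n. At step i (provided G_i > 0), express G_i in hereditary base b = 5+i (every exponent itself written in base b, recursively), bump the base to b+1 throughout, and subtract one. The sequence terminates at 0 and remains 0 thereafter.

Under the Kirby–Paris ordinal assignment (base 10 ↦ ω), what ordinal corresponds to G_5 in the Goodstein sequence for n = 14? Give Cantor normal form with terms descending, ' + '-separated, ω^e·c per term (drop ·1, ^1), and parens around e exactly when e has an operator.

ω + 9

(0) 14|_5 = 2·5 + 4 ↦ 2·6 + 4|_6 = 16 ⇒ 15
(1) 15|_6 = 2·6 + 3 ↦ 2·7 + 3|_7 = 17 ⇒ 16
(2) 16|_7 = 2·7 + 2 ↦ 2·8 + 2|_8 = 18 ⇒ 17
(3) 17|_8 = 2·8 + 1 ↦ 2·9 + 1|_9 = 19 ⇒ 18
(4) 18|_9 = 2·9 ↦ 2·10|_10 = 20 ⇒ 19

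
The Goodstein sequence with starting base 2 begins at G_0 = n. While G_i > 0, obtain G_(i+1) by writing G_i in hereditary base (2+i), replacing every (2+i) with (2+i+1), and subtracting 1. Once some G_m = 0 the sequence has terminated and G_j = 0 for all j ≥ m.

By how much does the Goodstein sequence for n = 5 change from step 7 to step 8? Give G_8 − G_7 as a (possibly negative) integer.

G_0=5  [base 2] 2^2 + 1  →[2↦3]→  3^3 + 1 = 28  −1 ⇒ G_1=27
G_1=27  [base 3] 3^3  →[3↦4]→  4^4 = 256  −1 ⇒ G_2=255
G_2=255  [base 4] 3·4^3 + 3·4^2 + 3·4 + 3  →[4↦5]→  3·5^3 + 3·5^2 + 3·5 + 3 = 468  −1 ⇒ G_3=467
G_3=467  [base 5] 3·5^3 + 3·5^2 + 3·5 + 2  →[5↦6]→  3·6^3 + 3·6^2 + 3·6 + 2 = 776  −1 ⇒ G_4=775
G_4=775  [base 6] 3·6^3 + 3·6^2 + 3·6 + 1  →[6↦7]→  3·7^3 + 3·7^2 + 3·7 + 1 = 1198  −1 ⇒ G_5=1197
G_5=1197  [base 7] 3·7^3 + 3·7^2 + 3·7  →[7↦8]→  3·8^3 + 3·8^2 + 3·8 = 1752  −1 ⇒ G_6=1751
G_6=1751  [base 8] 3·8^3 + 3·8^2 + 2·8 + 7  →[8↦9]→  3·9^3 + 3·9^2 + 2·9 + 7 = 2455  −1 ⇒ G_7=2454
G_7=2454  [base 9] 3·9^3 + 3·9^2 + 2·9 + 6  →[9↦10]→  3·10^3 + 3·10^2 + 2·10 + 6 = 3326  −1 ⇒ G_8=3325

871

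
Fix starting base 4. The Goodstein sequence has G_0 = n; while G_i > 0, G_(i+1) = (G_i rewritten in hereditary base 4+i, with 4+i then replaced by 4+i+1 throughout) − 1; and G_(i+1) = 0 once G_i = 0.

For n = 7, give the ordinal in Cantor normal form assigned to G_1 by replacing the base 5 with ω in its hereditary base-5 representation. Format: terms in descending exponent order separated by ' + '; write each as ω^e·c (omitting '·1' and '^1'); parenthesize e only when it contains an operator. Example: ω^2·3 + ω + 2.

base 4: 7 = 4 + 3; at 5: 5 + 3 = 8; next = 7
base 5: 7 = 5 + 2; at 6: 6 + 2 = 8; next = 7

ω + 2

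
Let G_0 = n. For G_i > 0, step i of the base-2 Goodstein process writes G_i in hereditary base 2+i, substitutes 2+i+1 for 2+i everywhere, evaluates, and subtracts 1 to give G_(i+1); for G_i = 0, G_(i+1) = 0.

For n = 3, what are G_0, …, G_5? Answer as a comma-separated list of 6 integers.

3, 3, 3, 2, 1, 0

(0) 3|_2 = 2 + 1 ↦ 3 + 1|_3 = 4 ⇒ 3
(1) 3|_3 = 3 ↦ 4|_4 = 4 ⇒ 3
(2) 3|_4 = 3 ↦ 3|_5 = 3 ⇒ 2
(3) 2|_5 = 2 ↦ 2|_6 = 2 ⇒ 1
(4) 1|_6 = 1 ↦ 1|_7 = 1 ⇒ 0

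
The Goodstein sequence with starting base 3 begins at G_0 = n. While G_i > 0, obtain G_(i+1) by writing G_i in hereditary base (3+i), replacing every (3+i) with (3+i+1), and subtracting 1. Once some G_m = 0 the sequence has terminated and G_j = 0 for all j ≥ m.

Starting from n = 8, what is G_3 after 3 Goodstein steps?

11

i=0: 8 = 2·3 + 2 (b=3); 3→4: 2·4 + 2 = 10; 10−1 = 9
i=1: 9 = 2·4 + 1 (b=4); 4→5: 2·5 + 1 = 11; 11−1 = 10
i=2: 10 = 2·5 (b=5); 5→6: 2·6 = 12; 12−1 = 11
i=3: 11 = 6 + 5 (b=6); 6→7: 7 + 5 = 12; 12−1 = 11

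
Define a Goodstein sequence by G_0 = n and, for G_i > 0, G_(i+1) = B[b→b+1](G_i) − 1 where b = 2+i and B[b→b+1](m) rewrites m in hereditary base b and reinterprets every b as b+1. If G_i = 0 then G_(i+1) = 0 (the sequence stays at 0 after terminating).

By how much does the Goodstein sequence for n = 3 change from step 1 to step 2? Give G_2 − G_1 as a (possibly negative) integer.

G_0=3  [base 2] 2 + 1  →[2↦3]→  3 + 1 = 4  −1 ⇒ G_1=3
G_1=3  [base 3] 3  →[3↦4]→  4 = 4  −1 ⇒ G_2=3

0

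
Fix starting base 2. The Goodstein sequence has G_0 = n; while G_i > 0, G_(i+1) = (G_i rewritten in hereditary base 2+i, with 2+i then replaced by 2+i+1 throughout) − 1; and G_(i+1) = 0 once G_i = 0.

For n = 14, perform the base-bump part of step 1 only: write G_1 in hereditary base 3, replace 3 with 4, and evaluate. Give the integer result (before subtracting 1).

i=0: 14 = 2^(2 + 1) + 2^2 + 2 (b=2); 2→3: 3^(3 + 1) + 3^3 + 3 = 111; 111−1 = 110
i=1: 110 = 3^(3 + 1) + 3^3 + 2 (b=3); 3→4: 4^(4 + 1) + 4^4 + 2 = 1282; 1282−1 = 1281

1282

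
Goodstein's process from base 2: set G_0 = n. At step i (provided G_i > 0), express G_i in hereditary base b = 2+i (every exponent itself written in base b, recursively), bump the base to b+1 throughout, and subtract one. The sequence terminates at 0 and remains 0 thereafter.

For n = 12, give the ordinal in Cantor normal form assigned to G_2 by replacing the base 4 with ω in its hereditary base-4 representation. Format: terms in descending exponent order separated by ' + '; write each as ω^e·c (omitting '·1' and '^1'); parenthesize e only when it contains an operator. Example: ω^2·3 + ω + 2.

ω^(ω + 1) + ω^2·2 + ω·2 + 1

base 2: 12 = 2^(2 + 1) + 2^2; at 3: 3^(3 + 1) + 3^3 = 108; next = 107
base 3: 107 = 3^(3 + 1) + 2·3^2 + 2·3 + 2; at 4: 4^(4 + 1) + 2·4^2 + 2·4 + 2 = 1066; next = 1065
base 4: 1065 = 4^(4 + 1) + 2·4^2 + 2·4 + 1; at 5: 5^(5 + 1) + 2·5^2 + 2·5 + 1 = 15686; next = 15685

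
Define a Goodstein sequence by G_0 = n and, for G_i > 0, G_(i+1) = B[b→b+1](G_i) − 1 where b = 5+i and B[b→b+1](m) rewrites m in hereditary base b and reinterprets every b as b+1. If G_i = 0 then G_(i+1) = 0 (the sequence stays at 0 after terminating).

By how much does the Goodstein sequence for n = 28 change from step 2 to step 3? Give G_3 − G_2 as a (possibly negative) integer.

step 0: 28 = 5^2 + 3; sub 6 for 5: 6^2 + 3; = 39; G_1 = 39−1 = 38
step 1: 38 = 6^2 + 2; sub 7 for 6: 7^2 + 2; = 51; G_2 = 51−1 = 50
step 2: 50 = 7^2 + 1; sub 8 for 7: 8^2 + 1; = 65; G_3 = 65−1 = 64

14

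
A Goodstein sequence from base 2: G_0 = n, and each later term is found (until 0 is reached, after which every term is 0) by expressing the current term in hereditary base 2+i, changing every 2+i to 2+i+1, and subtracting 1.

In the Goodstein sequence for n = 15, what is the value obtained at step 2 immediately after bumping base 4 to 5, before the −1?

18753

G_0=15  [base 2] 2^(2 + 1) + 2^2 + 2 + 1  →[2↦3]→  3^(3 + 1) + 3^3 + 3 + 1 = 112  −1 ⇒ G_1=111
G_1=111  [base 3] 3^(3 + 1) + 3^3 + 3  →[3↦4]→  4^(4 + 1) + 4^4 + 4 = 1284  −1 ⇒ G_2=1283
G_2=1283  [base 4] 4^(4 + 1) + 4^4 + 3  →[4↦5]→  5^(5 + 1) + 5^5 + 3 = 18753  −1 ⇒ G_3=18752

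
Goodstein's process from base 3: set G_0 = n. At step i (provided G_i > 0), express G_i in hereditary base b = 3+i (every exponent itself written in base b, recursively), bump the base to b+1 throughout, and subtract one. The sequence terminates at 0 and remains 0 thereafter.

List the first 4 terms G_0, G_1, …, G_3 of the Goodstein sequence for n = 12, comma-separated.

12, 19, 27, 37

step 0: 12 = 3^2 + 3; sub 4 for 3: 4^2 + 4; = 20; G_1 = 20−1 = 19
step 1: 19 = 4^2 + 3; sub 5 for 4: 5^2 + 3; = 28; G_2 = 28−1 = 27
step 2: 27 = 5^2 + 2; sub 6 for 5: 6^2 + 2; = 38; G_3 = 38−1 = 37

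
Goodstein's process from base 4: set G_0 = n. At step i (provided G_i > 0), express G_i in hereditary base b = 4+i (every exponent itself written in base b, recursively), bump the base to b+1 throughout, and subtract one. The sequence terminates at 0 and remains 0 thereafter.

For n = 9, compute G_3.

11

G_0 = 9. HB_4(9) = 2·4 + 1. Bump = 11. G_1 = 10.
G_1 = 10. HB_5(10) = 2·5. Bump = 12. G_2 = 11.
G_2 = 11. HB_6(11) = 6 + 5. Bump = 12. G_3 = 11.
G_3 = 11. HB_7(11) = 7 + 4. Bump = 12. G_4 = 11.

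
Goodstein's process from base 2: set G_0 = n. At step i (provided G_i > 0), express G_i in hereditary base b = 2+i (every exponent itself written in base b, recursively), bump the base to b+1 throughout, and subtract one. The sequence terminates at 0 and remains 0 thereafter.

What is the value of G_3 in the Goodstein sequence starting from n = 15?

G_0 = 15. HB_2(15) = 2^(2 + 1) + 2^2 + 2 + 1. Bump = 112. G_1 = 111.
G_1 = 111. HB_3(111) = 3^(3 + 1) + 3^3 + 3. Bump = 1284. G_2 = 1283.
G_2 = 1283. HB_4(1283) = 4^(4 + 1) + 4^4 + 3. Bump = 18753. G_3 = 18752.
G_3 = 18752. HB_5(18752) = 5^(5 + 1) + 5^5 + 2. Bump = 326594. G_4 = 326593.

18752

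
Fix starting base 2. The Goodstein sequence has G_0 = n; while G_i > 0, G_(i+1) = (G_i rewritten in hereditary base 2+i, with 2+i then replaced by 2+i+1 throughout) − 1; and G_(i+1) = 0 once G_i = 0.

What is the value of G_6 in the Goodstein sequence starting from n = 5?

i=0: 5 = 2^2 + 1 (b=2); 2→3: 3^3 + 1 = 28; 28−1 = 27
i=1: 27 = 3^3 (b=3); 3→4: 4^4 = 256; 256−1 = 255
i=2: 255 = 3·4^3 + 3·4^2 + 3·4 + 3 (b=4); 4→5: 3·5^3 + 3·5^2 + 3·5 + 3 = 468; 468−1 = 467
i=3: 467 = 3·5^3 + 3·5^2 + 3·5 + 2 (b=5); 5→6: 3·6^3 + 3·6^2 + 3·6 + 2 = 776; 776−1 = 775
i=4: 775 = 3·6^3 + 3·6^2 + 3·6 + 1 (b=6); 6→7: 3·7^3 + 3·7^2 + 3·7 + 1 = 1198; 1198−1 = 1197
i=5: 1197 = 3·7^3 + 3·7^2 + 3·7 (b=7); 7→8: 3·8^3 + 3·8^2 + 3·8 = 1752; 1752−1 = 1751

1751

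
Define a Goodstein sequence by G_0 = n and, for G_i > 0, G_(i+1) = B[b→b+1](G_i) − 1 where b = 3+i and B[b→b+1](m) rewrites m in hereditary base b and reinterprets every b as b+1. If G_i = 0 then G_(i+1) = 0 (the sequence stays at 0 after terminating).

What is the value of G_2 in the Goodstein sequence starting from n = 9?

[0] 9 ≡ 3^2 (base 3). Lift 4: 16. −1: 15.
[1] 15 ≡ 3·4 + 3 (base 4). Lift 5: 18. −1: 17.
[2] 17 ≡ 3·5 + 2 (base 5). Lift 6: 20. −1: 19.

17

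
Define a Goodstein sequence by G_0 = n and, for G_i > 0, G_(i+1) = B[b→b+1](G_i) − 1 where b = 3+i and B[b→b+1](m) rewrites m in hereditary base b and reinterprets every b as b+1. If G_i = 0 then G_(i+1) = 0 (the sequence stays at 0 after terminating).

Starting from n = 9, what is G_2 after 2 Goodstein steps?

17

G_0=9  [base 3] 3^2  →[3↦4]→  4^2 = 16  −1 ⇒ G_1=15
G_1=15  [base 4] 3·4 + 3  →[4↦5]→  3·5 + 3 = 18  −1 ⇒ G_2=17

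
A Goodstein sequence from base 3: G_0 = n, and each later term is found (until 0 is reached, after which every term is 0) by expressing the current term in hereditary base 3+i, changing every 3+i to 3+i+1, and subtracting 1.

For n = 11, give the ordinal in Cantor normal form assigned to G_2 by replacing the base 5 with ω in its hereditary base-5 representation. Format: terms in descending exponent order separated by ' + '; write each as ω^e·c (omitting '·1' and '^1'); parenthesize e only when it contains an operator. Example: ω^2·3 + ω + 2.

11 —HB3→ 3^2 + 2 —bump→ 4^2 + 2 = 18 —(−1)→ 17
17 —HB4→ 4^2 + 1 —bump→ 5^2 + 1 = 26 —(−1)→ 25
25 —HB5→ 5^2 —bump→ 6^2 = 36 —(−1)→ 35

ω^2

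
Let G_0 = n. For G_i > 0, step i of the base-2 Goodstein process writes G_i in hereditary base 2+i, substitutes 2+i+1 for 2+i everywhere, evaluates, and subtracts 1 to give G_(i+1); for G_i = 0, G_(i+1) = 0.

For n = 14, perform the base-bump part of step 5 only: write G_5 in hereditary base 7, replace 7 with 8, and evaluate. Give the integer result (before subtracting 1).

134404972

base 2: 14 = 2^(2 + 1) + 2^2 + 2; at 3: 3^(3 + 1) + 3^3 + 3 = 111; next = 110
base 3: 110 = 3^(3 + 1) + 3^3 + 2; at 4: 4^(4 + 1) + 4^4 + 2 = 1282; next = 1281
base 4: 1281 = 4^(4 + 1) + 4^4 + 1; at 5: 5^(5 + 1) + 5^5 + 1 = 18751; next = 18750
base 5: 18750 = 5^(5 + 1) + 5^5; at 6: 6^(6 + 1) + 6^6 = 326592; next = 326591
base 6: 326591 = 6^(6 + 1) + 5·6^5 + 5·6^4 + 5·6^3 + 5·6^2 + 5·6 + 5; at 7: 7^(7 + 1) + 5·7^5 + 5·7^4 + 5·7^3 + 5·7^2 + 5·7 + 5 = 5862841; next = 5862840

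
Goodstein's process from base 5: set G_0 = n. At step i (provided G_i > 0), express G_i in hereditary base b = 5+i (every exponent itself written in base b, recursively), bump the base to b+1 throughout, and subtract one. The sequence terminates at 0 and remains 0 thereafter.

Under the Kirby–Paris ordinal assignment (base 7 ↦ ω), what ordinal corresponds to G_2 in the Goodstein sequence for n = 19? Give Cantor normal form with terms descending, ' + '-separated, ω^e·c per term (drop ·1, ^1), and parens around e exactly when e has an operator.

(0) 19|_5 = 3·5 + 4 ↦ 3·6 + 4|_6 = 22 ⇒ 21
(1) 21|_6 = 3·6 + 3 ↦ 3·7 + 3|_7 = 24 ⇒ 23
(2) 23|_7 = 3·7 + 2 ↦ 3·8 + 2|_8 = 26 ⇒ 25

ω·3 + 2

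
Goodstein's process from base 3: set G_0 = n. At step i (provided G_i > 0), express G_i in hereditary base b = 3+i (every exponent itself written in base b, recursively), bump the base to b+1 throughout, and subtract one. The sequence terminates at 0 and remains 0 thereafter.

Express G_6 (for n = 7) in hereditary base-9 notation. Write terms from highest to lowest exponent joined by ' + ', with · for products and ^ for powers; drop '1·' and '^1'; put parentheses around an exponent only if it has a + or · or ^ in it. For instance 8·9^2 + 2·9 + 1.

9

base 3: 7 = 2·3 + 1; at 4: 2·4 + 1 = 9; next = 8
base 4: 8 = 2·4; at 5: 2·5 = 10; next = 9
base 5: 9 = 5 + 4; at 6: 6 + 4 = 10; next = 9
base 6: 9 = 6 + 3; at 7: 7 + 3 = 10; next = 9
base 7: 9 = 7 + 2; at 8: 8 + 2 = 10; next = 9
base 8: 9 = 8 + 1; at 9: 9 + 1 = 10; next = 9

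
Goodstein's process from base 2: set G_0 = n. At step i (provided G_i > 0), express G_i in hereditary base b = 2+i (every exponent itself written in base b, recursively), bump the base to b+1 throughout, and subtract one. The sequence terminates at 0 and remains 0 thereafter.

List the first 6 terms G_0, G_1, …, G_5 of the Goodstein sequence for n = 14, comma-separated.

14, 110, 1281, 18750, 326591, 5862840

G_0 = 14. HB_2(14) = 2^(2 + 1) + 2^2 + 2. Bump = 111. G_1 = 110.
G_1 = 110. HB_3(110) = 3^(3 + 1) + 3^3 + 2. Bump = 1282. G_2 = 1281.
G_2 = 1281. HB_4(1281) = 4^(4 + 1) + 4^4 + 1. Bump = 18751. G_3 = 18750.
G_3 = 18750. HB_5(18750) = 5^(5 + 1) + 5^5. Bump = 326592. G_4 = 326591.
G_4 = 326591. HB_6(326591) = 6^(6 + 1) + 5·6^5 + 5·6^4 + 5·6^3 + 5·6^2 + 5·6 + 5. Bump = 5862841. G_5 = 5862840.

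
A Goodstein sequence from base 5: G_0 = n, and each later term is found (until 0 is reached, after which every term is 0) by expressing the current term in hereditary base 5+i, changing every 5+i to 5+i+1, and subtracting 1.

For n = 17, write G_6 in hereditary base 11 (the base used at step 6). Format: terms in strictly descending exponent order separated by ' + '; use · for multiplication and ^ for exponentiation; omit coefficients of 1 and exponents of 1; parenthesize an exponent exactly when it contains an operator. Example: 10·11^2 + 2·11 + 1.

2·11 + 4

G_0=17  [base 5] 3·5 + 2  →[5↦6]→  3·6 + 2 = 20  −1 ⇒ G_1=19
G_1=19  [base 6] 3·6 + 1  →[6↦7]→  3·7 + 1 = 22  −1 ⇒ G_2=21
G_2=21  [base 7] 3·7  →[7↦8]→  3·8 = 24  −1 ⇒ G_3=23
G_3=23  [base 8] 2·8 + 7  →[8↦9]→  2·9 + 7 = 25  −1 ⇒ G_4=24
G_4=24  [base 9] 2·9 + 6  →[9↦10]→  2·10 + 6 = 26  −1 ⇒ G_5=25
G_5=25  [base 10] 2·10 + 5  →[10↦11]→  2·11 + 5 = 27  −1 ⇒ G_6=26
G_6=26  [base 11] 2·11 + 4  →[11↦12]→  2·12 + 4 = 28  −1 ⇒ G_7=27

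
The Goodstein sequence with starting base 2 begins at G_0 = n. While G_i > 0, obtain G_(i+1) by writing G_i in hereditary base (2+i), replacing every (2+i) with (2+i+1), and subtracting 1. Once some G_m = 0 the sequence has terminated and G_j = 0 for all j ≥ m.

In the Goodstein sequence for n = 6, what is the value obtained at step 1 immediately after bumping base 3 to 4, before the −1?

258

G_0 = 6. HB_2(6) = 2^2 + 2. Bump = 30. G_1 = 29.
G_1 = 29. HB_3(29) = 3^3 + 2. Bump = 258. G_2 = 257.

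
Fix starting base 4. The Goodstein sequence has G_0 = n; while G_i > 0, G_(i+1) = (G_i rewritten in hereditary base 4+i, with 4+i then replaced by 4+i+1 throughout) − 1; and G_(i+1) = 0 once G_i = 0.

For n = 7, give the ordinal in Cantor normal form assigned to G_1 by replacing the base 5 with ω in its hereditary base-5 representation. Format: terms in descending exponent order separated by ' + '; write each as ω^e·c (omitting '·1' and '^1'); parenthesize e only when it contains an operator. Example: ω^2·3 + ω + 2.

(0) 7|_4 = 4 + 3 ↦ 5 + 3|_5 = 8 ⇒ 7
(1) 7|_5 = 5 + 2 ↦ 6 + 2|_6 = 8 ⇒ 7

ω + 2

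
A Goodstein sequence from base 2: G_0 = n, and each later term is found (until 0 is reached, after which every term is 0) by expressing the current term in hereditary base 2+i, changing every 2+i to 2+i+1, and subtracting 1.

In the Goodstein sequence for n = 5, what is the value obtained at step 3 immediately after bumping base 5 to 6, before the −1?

776

[0] 5 ≡ 2^2 + 1 (base 2). Lift 3: 28. −1: 27.
[1] 27 ≡ 3^3 (base 3). Lift 4: 256. −1: 255.
[2] 255 ≡ 3·4^3 + 3·4^2 + 3·4 + 3 (base 4). Lift 5: 468. −1: 467.
[3] 467 ≡ 3·5^3 + 3·5^2 + 3·5 + 2 (base 5). Lift 6: 776. −1: 775.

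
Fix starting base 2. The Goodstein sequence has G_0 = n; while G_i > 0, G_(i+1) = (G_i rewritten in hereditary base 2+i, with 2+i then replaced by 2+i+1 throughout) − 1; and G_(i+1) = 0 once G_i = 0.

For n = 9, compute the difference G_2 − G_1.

i=0: 9 = 2^(2 + 1) + 1 (b=2); 2→3: 3^(3 + 1) + 1 = 82; 82−1 = 81
i=1: 81 = 3^(3 + 1) (b=3); 3→4: 4^(4 + 1) = 1024; 1024−1 = 1023

942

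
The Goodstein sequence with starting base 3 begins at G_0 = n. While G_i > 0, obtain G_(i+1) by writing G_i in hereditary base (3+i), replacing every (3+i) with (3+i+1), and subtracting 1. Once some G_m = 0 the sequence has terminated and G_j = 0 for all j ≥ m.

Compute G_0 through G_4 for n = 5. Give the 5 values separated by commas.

5, 5, 5, 5, 4

base 3: 5 = 3 + 2; at 4: 4 + 2 = 6; next = 5
base 4: 5 = 4 + 1; at 5: 5 + 1 = 6; next = 5
base 5: 5 = 5; at 6: 6 = 6; next = 5
base 6: 5 = 5; at 7: 5 = 5; next = 4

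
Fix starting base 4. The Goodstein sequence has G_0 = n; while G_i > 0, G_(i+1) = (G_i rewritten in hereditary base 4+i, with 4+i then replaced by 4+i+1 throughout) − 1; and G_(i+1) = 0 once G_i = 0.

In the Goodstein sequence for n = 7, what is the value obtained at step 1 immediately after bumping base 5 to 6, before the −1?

i=0: 7 = 4 + 3 (b=4); 4→5: 5 + 3 = 8; 8−1 = 7
i=1: 7 = 5 + 2 (b=5); 5→6: 6 + 2 = 8; 8−1 = 7

8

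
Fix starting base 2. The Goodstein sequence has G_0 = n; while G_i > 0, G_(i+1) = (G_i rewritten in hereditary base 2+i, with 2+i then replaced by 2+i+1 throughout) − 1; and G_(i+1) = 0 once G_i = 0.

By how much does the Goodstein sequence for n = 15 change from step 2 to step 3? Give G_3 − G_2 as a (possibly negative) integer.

17469

i=0: 15 = 2^(2 + 1) + 2^2 + 2 + 1 (b=2); 2→3: 3^(3 + 1) + 3^3 + 3 + 1 = 112; 112−1 = 111
i=1: 111 = 3^(3 + 1) + 3^3 + 3 (b=3); 3→4: 4^(4 + 1) + 4^4 + 4 = 1284; 1284−1 = 1283
i=2: 1283 = 4^(4 + 1) + 4^4 + 3 (b=4); 4→5: 5^(5 + 1) + 5^5 + 3 = 18753; 18753−1 = 18752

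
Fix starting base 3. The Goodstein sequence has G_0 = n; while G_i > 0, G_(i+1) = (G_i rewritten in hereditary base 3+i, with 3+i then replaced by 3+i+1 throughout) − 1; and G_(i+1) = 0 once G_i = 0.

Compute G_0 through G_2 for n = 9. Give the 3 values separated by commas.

9, 15, 17

G_0=9  [base 3] 3^2  →[3↦4]→  4^2 = 16  −1 ⇒ G_1=15
G_1=15  [base 4] 3·4 + 3  →[4↦5]→  3·5 + 3 = 18  −1 ⇒ G_2=17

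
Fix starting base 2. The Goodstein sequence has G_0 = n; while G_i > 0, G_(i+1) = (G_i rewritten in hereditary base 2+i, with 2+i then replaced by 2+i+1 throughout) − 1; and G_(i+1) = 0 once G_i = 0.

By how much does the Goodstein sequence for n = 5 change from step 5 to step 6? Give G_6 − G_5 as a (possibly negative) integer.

base 2: 5 = 2^2 + 1; at 3: 3^3 + 1 = 28; next = 27
base 3: 27 = 3^3; at 4: 4^4 = 256; next = 255
base 4: 255 = 3·4^3 + 3·4^2 + 3·4 + 3; at 5: 3·5^3 + 3·5^2 + 3·5 + 3 = 468; next = 467
base 5: 467 = 3·5^3 + 3·5^2 + 3·5 + 2; at 6: 3·6^3 + 3·6^2 + 3·6 + 2 = 776; next = 775
base 6: 775 = 3·6^3 + 3·6^2 + 3·6 + 1; at 7: 3·7^3 + 3·7^2 + 3·7 + 1 = 1198; next = 1197
base 7: 1197 = 3·7^3 + 3·7^2 + 3·7; at 8: 3·8^3 + 3·8^2 + 3·8 = 1752; next = 1751

554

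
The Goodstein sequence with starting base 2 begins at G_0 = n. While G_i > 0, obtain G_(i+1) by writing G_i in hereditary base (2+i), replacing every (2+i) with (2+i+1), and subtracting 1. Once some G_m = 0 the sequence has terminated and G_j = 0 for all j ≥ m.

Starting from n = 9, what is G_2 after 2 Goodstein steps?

1023

base 2: 9 = 2^(2 + 1) + 1; at 3: 3^(3 + 1) + 1 = 82; next = 81
base 3: 81 = 3^(3 + 1); at 4: 4^(4 + 1) = 1024; next = 1023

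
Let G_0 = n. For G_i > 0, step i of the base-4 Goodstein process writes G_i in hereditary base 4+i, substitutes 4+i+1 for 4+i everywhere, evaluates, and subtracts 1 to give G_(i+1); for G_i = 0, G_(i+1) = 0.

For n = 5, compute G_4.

3

5 —HB4→ 4 + 1 —bump→ 5 + 1 = 6 —(−1)→ 5
5 —HB5→ 5 —bump→ 6 = 6 —(−1)→ 5
5 —HB6→ 5 —bump→ 5 = 5 —(−1)→ 4
4 —HB7→ 4 —bump→ 4 = 4 —(−1)→ 3
3 —HB8→ 3 —bump→ 3 = 3 —(−1)→ 2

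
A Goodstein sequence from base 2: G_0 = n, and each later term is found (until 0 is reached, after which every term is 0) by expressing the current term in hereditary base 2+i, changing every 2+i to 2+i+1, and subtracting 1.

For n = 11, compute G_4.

279937

i=0: 11 = 2^(2 + 1) + 2 + 1 (b=2); 2→3: 3^(3 + 1) + 3 + 1 = 85; 85−1 = 84
i=1: 84 = 3^(3 + 1) + 3 (b=3); 3→4: 4^(4 + 1) + 4 = 1028; 1028−1 = 1027
i=2: 1027 = 4^(4 + 1) + 3 (b=4); 4→5: 5^(5 + 1) + 3 = 15628; 15628−1 = 15627
i=3: 15627 = 5^(5 + 1) + 2 (b=5); 5→6: 6^(6 + 1) + 2 = 279938; 279938−1 = 279937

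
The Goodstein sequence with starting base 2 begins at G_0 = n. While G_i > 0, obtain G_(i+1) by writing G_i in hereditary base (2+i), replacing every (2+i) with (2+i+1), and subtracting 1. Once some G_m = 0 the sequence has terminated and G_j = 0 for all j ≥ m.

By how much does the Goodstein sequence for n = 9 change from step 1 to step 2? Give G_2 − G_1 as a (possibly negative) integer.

942

9 —HB2→ 2^(2 + 1) + 1 —bump→ 3^(3 + 1) + 1 = 82 —(−1)→ 81
81 —HB3→ 3^(3 + 1) —bump→ 4^(4 + 1) = 1024 —(−1)→ 1023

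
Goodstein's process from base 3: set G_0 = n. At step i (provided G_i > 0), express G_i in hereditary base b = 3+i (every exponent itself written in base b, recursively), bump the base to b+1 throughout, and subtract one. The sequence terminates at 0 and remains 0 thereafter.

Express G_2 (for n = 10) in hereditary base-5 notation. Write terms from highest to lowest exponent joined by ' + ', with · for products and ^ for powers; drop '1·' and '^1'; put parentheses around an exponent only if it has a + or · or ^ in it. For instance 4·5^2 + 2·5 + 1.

4·5 + 4

G_0=10  [base 3] 3^2 + 1  →[3↦4]→  4^2 + 1 = 17  −1 ⇒ G_1=16
G_1=16  [base 4] 4^2  →[4↦5]→  5^2 = 25  −1 ⇒ G_2=24
G_2=24  [base 5] 4·5 + 4  →[5↦6]→  4·6 + 4 = 28  −1 ⇒ G_3=27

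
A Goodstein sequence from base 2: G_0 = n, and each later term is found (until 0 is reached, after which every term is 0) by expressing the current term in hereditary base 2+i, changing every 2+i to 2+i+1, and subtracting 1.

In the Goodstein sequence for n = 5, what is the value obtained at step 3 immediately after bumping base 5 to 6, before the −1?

776

(0) 5|_2 = 2^2 + 1 ↦ 3^3 + 1|_3 = 28 ⇒ 27
(1) 27|_3 = 3^3 ↦ 4^4|_4 = 256 ⇒ 255
(2) 255|_4 = 3·4^3 + 3·4^2 + 3·4 + 3 ↦ 3·5^3 + 3·5^2 + 3·5 + 3|_5 = 468 ⇒ 467
(3) 467|_5 = 3·5^3 + 3·5^2 + 3·5 + 2 ↦ 3·6^3 + 3·6^2 + 3·6 + 2|_6 = 776 ⇒ 775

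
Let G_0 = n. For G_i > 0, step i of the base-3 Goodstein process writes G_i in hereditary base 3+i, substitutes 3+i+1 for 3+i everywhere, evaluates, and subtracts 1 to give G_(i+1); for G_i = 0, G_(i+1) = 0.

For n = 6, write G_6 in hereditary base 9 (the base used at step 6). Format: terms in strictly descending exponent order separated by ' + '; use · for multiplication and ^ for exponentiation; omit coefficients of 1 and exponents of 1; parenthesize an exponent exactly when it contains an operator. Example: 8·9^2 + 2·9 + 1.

(0) 6|_3 = 2·3 ↦ 2·4|_4 = 8 ⇒ 7
(1) 7|_4 = 4 + 3 ↦ 5 + 3|_5 = 8 ⇒ 7
(2) 7|_5 = 5 + 2 ↦ 6 + 2|_6 = 8 ⇒ 7
(3) 7|_6 = 6 + 1 ↦ 7 + 1|_7 = 8 ⇒ 7
(4) 7|_7 = 7 ↦ 8|_8 = 8 ⇒ 7
(5) 7|_8 = 7 ↦ 7|_9 = 7 ⇒ 6
(6) 6|_9 = 6 ↦ 6|_10 = 6 ⇒ 5

6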